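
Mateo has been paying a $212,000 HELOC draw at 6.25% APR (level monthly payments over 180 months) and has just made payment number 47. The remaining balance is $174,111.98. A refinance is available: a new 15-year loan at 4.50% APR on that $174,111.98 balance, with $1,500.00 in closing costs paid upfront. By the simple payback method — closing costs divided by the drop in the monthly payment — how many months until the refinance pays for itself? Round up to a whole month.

Current payment = 212,000 × 6.25%/12 / (1 − (1+0.0052083)^−180) = $1,817.74.
Refinanced payment = 174,111.98 × 0.0037500 / (1 − (1+0.0037500)^−180) = $1,331.94.
Monthly savings = $1,817.74 − $1,331.94 = $485.80.
Break-even = $1,500.00 / $485.80 = 3.09 → 4 months.

4 months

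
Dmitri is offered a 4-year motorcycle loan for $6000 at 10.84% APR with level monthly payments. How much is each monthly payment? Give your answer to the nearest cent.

$154.61

Monthly rate = 10.84%/12 = 0.0090333; payment = 6,000 × 0.0090333 / (1 − (1+0.0090333)^−48) = $154.61.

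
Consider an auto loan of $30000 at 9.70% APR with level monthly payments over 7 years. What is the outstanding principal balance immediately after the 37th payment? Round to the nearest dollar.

With monthly rate i = 9.7%/12 = 0.0080833, the balance after k of n payments is P · [(1+i)^n − (1+i)^k] / [(1+i)^n − 1].
(1+0.0080833)^84 = 1.96652968 and (1+0.0080833)^37 = 1.34700150, so the balance is 30,000 × (1.96652968 − 1.34700150) / (1.96652968 − 1) = $19,229.46.

$19,229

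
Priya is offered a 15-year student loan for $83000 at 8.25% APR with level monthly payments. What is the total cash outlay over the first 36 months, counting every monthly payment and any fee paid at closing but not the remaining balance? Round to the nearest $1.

$28,988

Monthly rate = 8.25%/12 = 0.0068750; payment = 83,000 × 0.0068750 / (1 − (1+0.0068750)^−180) = $805.22.
Total outlay = 36 × $805.22 = $28,987.92.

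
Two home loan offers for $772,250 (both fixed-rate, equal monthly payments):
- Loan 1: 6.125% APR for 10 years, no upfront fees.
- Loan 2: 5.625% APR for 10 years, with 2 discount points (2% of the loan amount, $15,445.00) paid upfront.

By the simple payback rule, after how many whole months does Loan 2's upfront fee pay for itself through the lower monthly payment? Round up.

Loan 1: at 6.125% the monthly rate is 0.0051042, so the payment is 772,250 × 0.0051042 / (1 − 1.0051042^−120) = $8,622.11.
Loan 2: monthly rate = 5.625%/12 = 0.0046875; payment = 772,250 × 0.0046875 / (1 − (1+0.0046875)^−120) = $8,428.85.
Monthly savings = $8,622.11 − $8,428.85 = $193.26.
Break-even = $15,445.00 / $193.26 = 79.92 → 80 months.

80 months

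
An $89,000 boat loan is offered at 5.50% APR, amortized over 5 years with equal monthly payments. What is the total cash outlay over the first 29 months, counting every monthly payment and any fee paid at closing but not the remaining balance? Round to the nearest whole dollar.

$49,300

Monthly rate = 5.5%/12 = 0.0045833; payment = 89,000 × 0.0045833 / (1 − (1+0.0045833)^−60) = $1,700.00.
Total outlay = 29 × $1,700.00 = $49,300.00.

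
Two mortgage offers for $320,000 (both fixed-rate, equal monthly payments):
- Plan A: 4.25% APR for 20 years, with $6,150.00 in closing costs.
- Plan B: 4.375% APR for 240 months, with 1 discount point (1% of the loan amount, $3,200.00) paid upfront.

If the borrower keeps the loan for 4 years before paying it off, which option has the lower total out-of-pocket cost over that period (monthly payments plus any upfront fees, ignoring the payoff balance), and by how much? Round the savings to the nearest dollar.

Plan B by $1,923

Plan A: monthly rate = 4.25%/12 = 0.0035417; payment = 320,000 × 0.0035417 / (1 − (1+0.0035417)^−240) = $1,981.55.
Plan B: at 4.375% the monthly rate is 0.0036458, so the payment is 320,000 × 0.0036458 / (1 − 1.0036458^−240) = $2,002.95.
Over 48 months: Plan A costs 48 × $1,981.55 + $6,150.00 = $101,264.40; Plan B costs 48 × $2,002.95 + $3,200.00 = $99,341.60.
Plan B is cheaper by $101,264.40 − $99,341.60 = $1,922.80.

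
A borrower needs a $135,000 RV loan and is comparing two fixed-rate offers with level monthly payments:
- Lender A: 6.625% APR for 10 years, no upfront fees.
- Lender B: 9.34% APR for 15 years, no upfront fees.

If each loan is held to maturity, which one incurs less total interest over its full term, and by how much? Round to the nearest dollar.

Lender A: monthly rate = 6.625%/12 = 0.0055208; payment = 135,000 × 0.0055208 / (1 − (1+0.0055208)^−120) = $1,541.50.
Total interest on Lender A = 120 × $1,541.50 − $135,000 = $49,980.00.
Lender B: at 9.34% the monthly rate is 0.0077833, so the payment is 135,000 × 0.0077833 / (1 − 1.0077833^−180) = $1,396.70.
Total interest on Lender B = 180 × $1,396.70 − $135,000 = $116,406.00.
Lender A is lower by $66,426.00.

Lender A by $66,426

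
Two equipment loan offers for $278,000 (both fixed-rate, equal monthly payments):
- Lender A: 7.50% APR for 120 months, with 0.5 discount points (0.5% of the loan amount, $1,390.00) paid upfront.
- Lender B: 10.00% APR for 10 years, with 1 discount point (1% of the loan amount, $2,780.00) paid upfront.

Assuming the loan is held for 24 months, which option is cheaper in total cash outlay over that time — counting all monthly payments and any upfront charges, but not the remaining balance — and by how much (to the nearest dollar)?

Lender A: at 7.50% the monthly rate is 0.0062500, so the payment is 278,000 × 0.0062500 / (1 − 1.0062500^−120) = $3,299.91.
Lender B: monthly rate = 10%/12 = 0.0083333; payment = 278,000 × 0.0083333 / (1 − (1+0.0083333)^−120) = $3,673.79.
Over 24 months: Lender A costs 24 × $3,299.91 + $1,390.00 = $80,587.84; Lender B costs 24 × $3,673.79 + $2,780.00 = $90,950.96.
Lender A is cheaper by $90,950.96 − $80,587.84 = $10,363.12.

Lender A by $10,363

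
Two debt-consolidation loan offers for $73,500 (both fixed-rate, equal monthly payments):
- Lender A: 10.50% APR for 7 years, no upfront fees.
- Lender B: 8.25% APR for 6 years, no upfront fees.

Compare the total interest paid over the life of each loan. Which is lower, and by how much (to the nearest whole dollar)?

Lender A: at 10.50% the monthly rate is 0.0087500, so the payment is 73,500 × 0.0087500 / (1 − 1.0087500^−84) = $1,239.26.
Total interest on Lender A = 84 × $1,239.26 − $73,500 = $30,597.84.
Lender B: monthly rate = 8.25%/12 = 0.0068750; payment = 73,500 × 0.0068750 / (1 − (1+0.0068750)^−72) = $1,297.68.
Total interest on Lender B = 72 × $1,297.68 − $73,500 = $19,932.96.
Lender B is lower by $10,664.88.

Lender B by $10,665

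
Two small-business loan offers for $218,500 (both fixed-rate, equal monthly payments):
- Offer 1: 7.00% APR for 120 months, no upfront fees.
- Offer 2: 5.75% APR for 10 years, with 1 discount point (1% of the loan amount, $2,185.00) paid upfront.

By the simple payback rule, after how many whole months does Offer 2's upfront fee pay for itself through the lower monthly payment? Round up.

Offer 1: at 7.00% the monthly rate is 0.0058333, so the payment is 218,500 × 0.0058333 / (1 − 1.0058333^−120) = $2,536.97.
Offer 2: at 5.75% the monthly rate is 0.0047917, so the payment is 218,500 × 0.0047917 / (1 − 1.0047917^−120) = $2,398.46.
Monthly savings = $2,536.97 − $2,398.46 = $138.51.
Break-even = $2,185.00 / $138.51 = 15.78 → 16 months.

16 months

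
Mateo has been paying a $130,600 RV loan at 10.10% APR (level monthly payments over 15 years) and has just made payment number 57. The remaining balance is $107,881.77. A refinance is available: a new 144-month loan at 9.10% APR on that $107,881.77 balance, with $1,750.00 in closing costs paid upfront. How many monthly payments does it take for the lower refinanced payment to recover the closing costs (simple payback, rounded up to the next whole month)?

10 months

Current payment = 130,600 × 10.1%/12 / (1 − (1+0.0084167)^−180) = $1,411.43.
Refinanced payment = 107,881.77 × 0.0075833 / (1 − (1+0.0075833)^−144) = $1,233.81.
Monthly savings = $1,411.43 − $1,233.81 = $177.62.
Break-even = $1,750.00 / $177.62 = 9.85 → 10 months.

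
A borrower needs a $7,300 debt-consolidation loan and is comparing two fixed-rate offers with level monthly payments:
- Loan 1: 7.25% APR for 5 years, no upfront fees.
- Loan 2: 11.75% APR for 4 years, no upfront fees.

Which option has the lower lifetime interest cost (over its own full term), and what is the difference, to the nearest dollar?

Loan 1 by $460

Loan 1: at 7.25% the monthly rate is 0.0060417, so the payment is 7,300 × 0.0060417 / (1 − 1.0060417^−60) = $145.41.
Total interest on Loan 1 = 60 × $145.41 − $7,300 = $1,424.60.
Loan 2: monthly rate = 11.75%/12 = 0.0097917; payment = 7,300 × 0.0097917 / (1 − (1+0.0097917)^−48) = $191.34.
Total interest on Loan 2 = 48 × $191.34 − $7,300 = $1,884.32.
Loan 1 is lower by $459.72.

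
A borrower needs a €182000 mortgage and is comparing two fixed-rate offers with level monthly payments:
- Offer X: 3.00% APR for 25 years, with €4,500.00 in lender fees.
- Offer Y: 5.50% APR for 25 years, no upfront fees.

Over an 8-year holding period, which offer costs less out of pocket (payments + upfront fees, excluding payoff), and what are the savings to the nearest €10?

Offer X: monthly rate = 3%/12 = 0.0025000; payment = 182,000 × 0.0025000 / (1 − (1+0.0025000)^−300) = €863.06.
Offer Y: at 5.50% the monthly rate is 0.0045833, so the payment is 182,000 × 0.0045833 / (1 − 1.0045833^−300) = €1,117.64.
Over 96 months: Offer X costs 96 × €863.06 + €4,500.00 = €87,353.76; Offer Y costs 96 × €1,117.64 = €107,293.44.
Offer X is cheaper by €107,293.44 − €87,353.76 = €19,939.68.

Offer X by €19,940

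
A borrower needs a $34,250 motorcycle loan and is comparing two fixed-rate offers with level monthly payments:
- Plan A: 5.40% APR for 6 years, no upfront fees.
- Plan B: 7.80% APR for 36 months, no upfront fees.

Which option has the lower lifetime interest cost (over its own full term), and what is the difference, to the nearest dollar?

Plan B by $1,650

Plan A: at 5.40% the monthly rate is 0.0045000, so the payment is 34,250 × 0.0045000 / (1 − 1.0045000^−72) = $557.97.
Total interest on Plan A = 72 × $557.97 − $34,250 = $5,923.84.
Plan B: monthly rate = 7.8%/12 = 0.0065000; payment = 34,250 × 0.0065000 / (1 − (1+0.0065000)^−36) = $1,070.11.
Total interest on Plan B = 36 × $1,070.11 − $34,250 = $4,273.96.
Plan B is lower by $1,649.88.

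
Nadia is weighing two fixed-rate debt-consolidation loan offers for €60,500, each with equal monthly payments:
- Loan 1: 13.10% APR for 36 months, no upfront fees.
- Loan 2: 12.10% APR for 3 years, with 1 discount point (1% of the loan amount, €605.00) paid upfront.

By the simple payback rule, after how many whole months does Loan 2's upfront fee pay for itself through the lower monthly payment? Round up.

Loan 1: at 13.10% the monthly rate is 0.0109167, so the payment is 60,500 × 0.0109167 / (1 − 1.0109167^−36) = €2,041.40.
Loan 2: at 12.10% the monthly rate is 0.0100833, so the payment is 60,500 × 0.0100833 / (1 − 1.0100833^−36) = €2,012.36.
Monthly savings = €2,041.40 − €2,012.36 = €29.04.
Break-even = €605.00 / €29.04 = 20.83 → 21 months.

21 months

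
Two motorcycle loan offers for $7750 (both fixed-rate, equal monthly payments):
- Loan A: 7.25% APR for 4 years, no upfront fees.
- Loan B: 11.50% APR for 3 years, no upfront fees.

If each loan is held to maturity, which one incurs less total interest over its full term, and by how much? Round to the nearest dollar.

Loan A: monthly rate = 7.25%/12 = 0.0060417; payment = 7,750 × 0.0060417 / (1 − (1+0.0060417)^−48) = $186.48.
Total interest on Loan A = 48 × $186.48 − $7,750 = $1,201.04.
Loan B: monthly rate = 11.5%/12 = 0.0095833; payment = 7,750 × 0.0095833 / (1 − (1+0.0095833)^−36) = $255.56.
Total interest on Loan B = 36 × $255.56 − $7,750 = $1,450.16.
Loan A is lower by $249.12.

Loan A by $249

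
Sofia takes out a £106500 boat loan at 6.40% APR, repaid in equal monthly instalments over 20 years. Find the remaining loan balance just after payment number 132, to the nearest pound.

With monthly rate i = 6.4%/12 = 0.0053333, the balance after k of n payments is P · [(1+i)^n − (1+i)^k] / [(1+i)^n − 1].
(1+0.0053333)^240 = 3.58442745 and (1+0.0053333)^132 = 2.01804519, so the balance is 106,500 × (3.58442745 − 2.01804519) / (3.58442745 − 1) = £64,548.03.

£64,548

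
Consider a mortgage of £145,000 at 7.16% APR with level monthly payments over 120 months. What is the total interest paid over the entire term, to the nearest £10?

£58,470

Monthly rate = 7.16%/12 = 0.0059667; payment = 145,000 × 0.0059667 / (1 − (1+0.0059667)^−120) = £1,695.55.
Total paid = 120 × £1,695.55 = £203,466.00; interest = £203,466.00 − £145,000 = £58,466.00.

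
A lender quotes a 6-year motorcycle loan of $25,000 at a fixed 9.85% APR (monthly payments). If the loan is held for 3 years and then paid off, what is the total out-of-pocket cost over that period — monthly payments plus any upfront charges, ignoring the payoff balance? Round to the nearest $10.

$16,610

Monthly rate = 9.85%/12 = 0.0082083; payment = 25,000 × 0.0082083 / (1 − (1+0.0082083)^−72) = $461.26.
Total outlay = 36 × $461.26 = $16,605.36.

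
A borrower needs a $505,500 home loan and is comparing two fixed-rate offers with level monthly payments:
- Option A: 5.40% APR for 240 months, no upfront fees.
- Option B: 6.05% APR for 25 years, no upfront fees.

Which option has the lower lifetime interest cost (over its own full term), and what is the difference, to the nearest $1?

Option A: at 5.40% the monthly rate is 0.0045000, so the payment is 505,500 × 0.0045000 / (1 − 1.0045000^−240) = $3,448.78.
Total interest on Option A = 240 × $3,448.78 − $505,500 = $322,207.20.
Option B: at 6.05% the monthly rate is 0.0050417, so the payment is 505,500 × 0.0050417 / (1 − 1.0050417^−300) = $3,272.41.
Total interest on Option B = 300 × $3,272.41 − $505,500 = $476,223.00.
Option A is lower by $154,015.80.

Option A by $154,016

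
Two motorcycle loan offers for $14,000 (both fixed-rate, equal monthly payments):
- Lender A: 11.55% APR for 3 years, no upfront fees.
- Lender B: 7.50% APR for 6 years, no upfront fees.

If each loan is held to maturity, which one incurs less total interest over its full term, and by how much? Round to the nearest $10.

Lender A by $800

Lender A: monthly rate = 11.55%/12 = 0.0096250; payment = 14,000 × 0.0096250 / (1 − (1+0.0096250)^−36) = $462.00.
Total interest on Lender A = 36 × $462.00 − $14,000 = $2,632.00.
Lender B: monthly rate = 7.5%/12 = 0.0062500; payment = 14,000 × 0.0062500 / (1 − (1+0.0062500)^−72) = $242.06.
Total interest on Lender B = 72 × $242.06 − $14,000 = $3,428.32.
Lender A is lower by $796.32.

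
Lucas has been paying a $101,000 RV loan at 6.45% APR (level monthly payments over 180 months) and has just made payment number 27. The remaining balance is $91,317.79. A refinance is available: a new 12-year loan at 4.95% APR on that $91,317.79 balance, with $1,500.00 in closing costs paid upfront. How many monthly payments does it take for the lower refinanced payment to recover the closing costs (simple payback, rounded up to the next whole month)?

44 months

Current payment = 101,000 × 6.45%/12 / (1 − (1+0.0053750)^−180) = $877.04.
Refinanced payment = 91,317.79 × 0.0041250 / (1 − (1+0.0041250)^−144) = $842.30.
Monthly savings = $877.04 − $842.30 = $34.74.
Break-even = $1,500.00 / $34.74 = 43.18 → 44 months.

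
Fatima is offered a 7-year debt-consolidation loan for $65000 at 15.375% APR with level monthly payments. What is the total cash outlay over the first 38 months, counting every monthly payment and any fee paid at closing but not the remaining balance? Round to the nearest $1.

Monthly rate = 15.375%/12 = 0.0128125; payment = 65,000 × 0.0128125 / (1 − (1+0.0128125)^−84) = $1,268.00.
Total outlay = 38 × $1,268.00 = $48,184.00.

$48,184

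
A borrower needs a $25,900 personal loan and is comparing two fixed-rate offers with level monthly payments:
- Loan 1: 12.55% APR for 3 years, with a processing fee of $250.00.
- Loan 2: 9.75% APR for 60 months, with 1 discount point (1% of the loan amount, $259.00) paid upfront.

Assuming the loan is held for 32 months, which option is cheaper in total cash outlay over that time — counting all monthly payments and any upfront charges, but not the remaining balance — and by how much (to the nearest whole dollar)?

Loan 2 by $10,229

Loan 1: at 12.55% the monthly rate is 0.0104583, so the payment is 25,900 × 0.0104583 / (1 − 1.0104583^−36) = $867.07.
Loan 2: at 9.75% the monthly rate is 0.0081250, so the payment is 25,900 × 0.0081250 / (1 − 1.0081250^−60) = $547.12.
Over 32 months: Loan 1 costs 32 × $867.07 + $250.00 = $27,996.24; Loan 2 costs 32 × $547.12 + $259.00 = $17,766.84.
Loan 2 is cheaper by $27,996.24 − $17,766.84 = $10,229.40.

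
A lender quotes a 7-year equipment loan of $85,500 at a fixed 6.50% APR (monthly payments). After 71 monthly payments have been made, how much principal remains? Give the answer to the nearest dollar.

$15,896

With monthly rate i = 6.5%/12 = 0.0054167, the balance after k of n payments is P · [(1+i)^n − (1+i)^k] / [(1+i)^n − 1].
(1+0.0054167)^84 = 1.57423925 and (1+0.0054167)^71 = 1.46747832, so the balance is 85,500 × (1.57423925 − 1.46747832) / (1.57423925 − 1) = $15,895.92.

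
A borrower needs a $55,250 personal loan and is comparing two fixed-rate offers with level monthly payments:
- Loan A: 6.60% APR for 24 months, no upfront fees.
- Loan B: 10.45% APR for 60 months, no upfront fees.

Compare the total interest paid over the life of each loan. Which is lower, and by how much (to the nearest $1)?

Loan A: at 6.60% the monthly rate is 0.0055000, so the payment is 55,250 × 0.0055000 / (1 − 1.0055000^−24) = $2,463.68.
Total interest on Loan A = 24 × $2,463.68 − $55,250 = $3,878.32.
Loan B: monthly rate = 10.45%/12 = 0.0087083; payment = 55,250 × 0.0087083 / (1 − (1+0.0087083)^−60) = $1,186.17.
Total interest on Loan B = 60 × $1,186.17 − $55,250 = $15,920.20.
Loan A is lower by $12,041.88.

Loan A by $12,042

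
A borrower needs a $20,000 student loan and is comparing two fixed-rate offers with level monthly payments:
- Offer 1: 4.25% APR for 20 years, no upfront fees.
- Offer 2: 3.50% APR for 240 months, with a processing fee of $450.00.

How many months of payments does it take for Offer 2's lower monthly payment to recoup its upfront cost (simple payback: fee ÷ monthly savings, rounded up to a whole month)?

Offer 1: monthly rate = 4.25%/12 = 0.0035417; payment = 20,000 × 0.0035417 / (1 − (1+0.0035417)^−240) = $123.85.
Offer 2: monthly rate = 3.5%/12 = 0.0029167; payment = 20,000 × 0.0029167 / (1 − (1+0.0029167)^−240) = $115.99.
Monthly savings = $123.85 − $115.99 = $7.86.
Break-even = $450.00 / $7.86 = 57.25 → 58 months.

58 months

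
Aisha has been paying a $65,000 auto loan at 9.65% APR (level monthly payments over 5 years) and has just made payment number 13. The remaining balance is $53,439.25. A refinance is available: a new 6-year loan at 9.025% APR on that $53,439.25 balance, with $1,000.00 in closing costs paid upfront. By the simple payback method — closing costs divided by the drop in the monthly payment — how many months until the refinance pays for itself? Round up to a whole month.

Current payment = 65,000 × 9.65%/12 / (1 − (1+0.0080417)^−60) = $1,369.89.
Refinanced payment = 53,439.25 × 0.0075208 / (1 − (1+0.0075208)^−72) = $963.93.
Monthly savings = $1,369.89 − $963.93 = $405.96.
Break-even = $1,000.00 / $405.96 = 2.46 → 3 months.

3 months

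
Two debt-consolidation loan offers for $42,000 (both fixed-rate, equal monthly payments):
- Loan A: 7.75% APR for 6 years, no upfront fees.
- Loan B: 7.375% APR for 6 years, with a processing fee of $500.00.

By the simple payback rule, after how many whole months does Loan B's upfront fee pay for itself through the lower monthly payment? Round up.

66 months

Loan A: monthly rate = 7.75%/12 = 0.0064583; payment = 42,000 × 0.0064583 / (1 − (1+0.0064583)^−72) = $731.28.
Loan B: at 7.375% the monthly rate is 0.0061458, so the payment is 42,000 × 0.0061458 / (1 − 1.0061458^−72) = $723.65.
Monthly savings = $731.28 − $723.65 = $7.63.
Break-even = $500.00 / $7.63 = 65.53 → 66 months.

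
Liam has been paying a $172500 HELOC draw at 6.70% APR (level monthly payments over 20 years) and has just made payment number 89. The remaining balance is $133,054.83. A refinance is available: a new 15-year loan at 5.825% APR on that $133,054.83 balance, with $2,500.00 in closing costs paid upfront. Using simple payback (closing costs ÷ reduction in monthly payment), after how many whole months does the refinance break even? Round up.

13 months

Current payment = 172,500 × 6.7%/12 / (1 − (1+0.0055833)^−240) = $1,306.51.
Refinanced payment = 133,054.83 × 0.0048542 / (1 − (1+0.0048542)^−180) = $1,110.25.
Monthly savings = $1,306.51 − $1,110.25 = $196.26.
Break-even = $2,500.00 / $196.26 = 12.74 → 13 months.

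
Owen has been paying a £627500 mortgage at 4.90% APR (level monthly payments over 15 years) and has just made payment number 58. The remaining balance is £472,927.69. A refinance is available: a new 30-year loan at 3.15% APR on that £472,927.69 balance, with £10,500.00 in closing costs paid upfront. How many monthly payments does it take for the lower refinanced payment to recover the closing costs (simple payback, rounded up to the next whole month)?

4 months

Current payment = 627,500 × 4.9%/12 / (1 − (1+0.0040833)^−180) = £4,929.60.
Refinanced payment = 472,927.69 × 0.0026250 / (1 − (1+0.0026250)^−360) = £2,032.34.
Monthly savings = £4,929.60 − £2,032.34 = £2,897.26.
Break-even = £10,500.00 / £2,897.26 = 3.62 → 4 months.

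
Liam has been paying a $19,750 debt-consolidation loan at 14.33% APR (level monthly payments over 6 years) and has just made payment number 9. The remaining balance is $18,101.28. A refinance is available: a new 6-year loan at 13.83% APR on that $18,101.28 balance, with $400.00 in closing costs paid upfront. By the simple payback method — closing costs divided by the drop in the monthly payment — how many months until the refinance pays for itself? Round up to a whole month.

Current payment = 19,750 × 14.33%/12 / (1 − (1+0.0119417)^−72) = $410.46.
Refinanced payment = 18,101.28 × 0.0115250 / (1 − (1+0.0115250)^−72) = $371.34.
Monthly savings = $410.46 − $371.34 = $39.12.
Break-even = $400.00 / $39.12 = 10.22 → 11 months.

11 months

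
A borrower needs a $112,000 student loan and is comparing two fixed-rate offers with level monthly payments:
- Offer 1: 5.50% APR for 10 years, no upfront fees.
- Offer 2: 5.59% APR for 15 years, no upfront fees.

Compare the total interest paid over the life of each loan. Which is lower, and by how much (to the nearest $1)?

Offer 1: at 5.50% the monthly rate is 0.0045833, so the payment is 112,000 × 0.0045833 / (1 − 1.0045833^−120) = $1,215.49.
Total interest on Offer 1 = 120 × $1,215.49 − $112,000 = $33,858.80.
Offer 2: at 5.59% the monthly rate is 0.0046583, so the payment is 112,000 × 0.0046583 / (1 − 1.0046583^−180) = $920.49.
Total interest on Offer 2 = 180 × $920.49 − $112,000 = $53,688.20.
Offer 1 is lower by $19,829.40.

Offer 1 by $19,829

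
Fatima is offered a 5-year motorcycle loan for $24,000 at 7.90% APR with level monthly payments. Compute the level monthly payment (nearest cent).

At 7.90% the monthly rate is 0.0065833, so the payment is 24,000 × 0.0065833 / (1 − 1.0065833^−60) = $485.49.

$485.49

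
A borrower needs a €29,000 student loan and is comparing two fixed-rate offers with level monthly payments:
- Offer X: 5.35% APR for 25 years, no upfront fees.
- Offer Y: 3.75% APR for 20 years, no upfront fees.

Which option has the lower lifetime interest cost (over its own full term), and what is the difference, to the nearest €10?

Offer X: monthly rate = 5.35%/12 = 0.0044583; payment = 29,000 × 0.0044583 / (1 − (1+0.0044583)^−300) = €175.50.
Total interest on Offer X = 300 × €175.50 − €29,000 = €23,650.00.
Offer Y: at 3.75% the monthly rate is 0.0031250, so the payment is 29,000 × 0.0031250 / (1 − 1.0031250^−240) = €171.94.
Total interest on Offer Y = 240 × €171.94 − €29,000 = €12,265.60.
Offer Y is lower by €11,384.40.

Offer Y by €11,380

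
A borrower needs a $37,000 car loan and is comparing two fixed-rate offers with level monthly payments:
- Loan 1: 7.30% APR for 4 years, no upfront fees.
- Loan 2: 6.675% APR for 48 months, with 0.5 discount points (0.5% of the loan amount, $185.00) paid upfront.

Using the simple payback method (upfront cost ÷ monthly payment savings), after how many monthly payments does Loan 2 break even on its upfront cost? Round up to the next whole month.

18 months

Loan 1: at 7.30% the monthly rate is 0.0060833, so the payment is 37,000 × 0.0060833 / (1 − 1.0060833^−48) = $891.17.
Loan 2: at 6.675% the monthly rate is 0.0055625, so the payment is 37,000 × 0.0055625 / (1 − 1.0055625^−48) = $880.44.
Monthly savings = $891.17 − $880.44 = $10.73.
Break-even = $185.00 / $10.73 = 17.24 → 18 months.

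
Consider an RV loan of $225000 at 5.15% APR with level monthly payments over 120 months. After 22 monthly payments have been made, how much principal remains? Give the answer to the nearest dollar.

$191,911

With monthly rate i = 5.15%/12 = 0.0042917, the balance after k of n payments is P · [(1+i)^n − (1+i)^k] / [(1+i)^n − 1].
(1+0.0042917)^120 = 1.67179525 and (1+0.0042917)^22 = 1.09879557, so the balance is 225,000 × (1.67179525 − 1.09879557) / (1.67179525 − 1) = $191,911.04.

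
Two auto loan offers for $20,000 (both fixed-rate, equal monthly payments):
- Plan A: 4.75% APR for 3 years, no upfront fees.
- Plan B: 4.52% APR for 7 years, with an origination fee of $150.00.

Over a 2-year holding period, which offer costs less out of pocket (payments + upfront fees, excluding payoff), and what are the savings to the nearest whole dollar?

Plan B by $7,506

Plan A: at 4.75% the monthly rate is 0.0039583, so the payment is 20,000 × 0.0039583 / (1 − 1.0039583^−36) = $597.18.
Plan B: at 4.52% the monthly rate is 0.0037667, so the payment is 20,000 × 0.0037667 / (1 − 1.0037667^−84) = $278.19.
Over 24 months: Plan A costs 24 × $597.18 = $14,332.32; Plan B costs 24 × $278.19 + $150.00 = $6,826.56.
Plan B is cheaper by $14,332.32 − $6,826.56 = $7,505.76.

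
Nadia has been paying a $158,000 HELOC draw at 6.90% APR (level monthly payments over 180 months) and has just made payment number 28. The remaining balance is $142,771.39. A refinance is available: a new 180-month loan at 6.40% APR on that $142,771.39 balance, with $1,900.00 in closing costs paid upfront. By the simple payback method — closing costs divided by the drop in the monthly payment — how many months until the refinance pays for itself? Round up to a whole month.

Current payment = 158,000 × 6.9%/12 / (1 − (1+0.0057500)^−180) = $1,411.33.
Refinanced payment = 142,771.39 × 0.0053333 / (1 − (1+0.0053333)^−180) = $1,235.86.
Monthly savings = $1,411.33 − $1,235.86 = $175.47.
Break-even = $1,900.00 / $175.47 = 10.83 → 11 months.

11 months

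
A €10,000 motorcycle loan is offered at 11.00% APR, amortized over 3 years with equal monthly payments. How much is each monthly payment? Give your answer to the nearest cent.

Monthly rate = 11%/12 = 0.0091667; payment = 10,000 × 0.0091667 / (1 − (1+0.0091667)^−36) = €327.39.

€327.39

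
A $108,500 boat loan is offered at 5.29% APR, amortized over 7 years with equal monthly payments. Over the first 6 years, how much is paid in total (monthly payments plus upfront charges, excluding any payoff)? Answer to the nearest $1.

$111,482

Monthly rate = 5.29%/12 = 0.0044083; payment = 108,500 × 0.0044083 / (1 − (1+0.0044083)^−84) = $1,548.36.
Total outlay = 72 × $1,548.36 = $111,481.92.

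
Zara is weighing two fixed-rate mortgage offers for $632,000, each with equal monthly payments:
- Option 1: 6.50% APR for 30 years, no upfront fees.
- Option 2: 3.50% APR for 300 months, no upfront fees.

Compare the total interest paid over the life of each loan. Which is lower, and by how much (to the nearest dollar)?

Option 1: at 6.50% the monthly rate is 0.0054167, so the payment is 632,000 × 0.0054167 / (1 − 1.0054167^−360) = $3,994.67.
Total interest on Option 1 = 360 × $3,994.67 − $632,000 = $806,081.20.
Option 2: monthly rate = 3.5%/12 = 0.0029167; payment = 632,000 × 0.0029167 / (1 − (1+0.0029167)^−300) = $3,163.94.
Total interest on Option 2 = 300 × $3,163.94 − $632,000 = $317,182.00.
Option 2 is lower by $488,899.20.

Option 2 by $488,899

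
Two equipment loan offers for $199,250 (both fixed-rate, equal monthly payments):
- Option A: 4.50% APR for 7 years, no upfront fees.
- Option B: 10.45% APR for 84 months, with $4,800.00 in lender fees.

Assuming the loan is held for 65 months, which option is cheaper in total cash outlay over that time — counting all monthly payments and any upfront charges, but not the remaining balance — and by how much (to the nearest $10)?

Option A by $42,800

Option A: monthly rate = 4.5%/12 = 0.0037500; payment = 199,250 × 0.0037500 / (1 − (1+0.0037500)^−84) = $2,769.61.
Option B: at 10.45% the monthly rate is 0.0087083, so the payment is 199,250 × 0.0087083 / (1 − 1.0087083^−84) = $3,354.30.
Over 65 months: Option A costs 65 × $2,769.61 = $180,024.65; Option B costs 65 × $3,354.30 + $4,800.00 = $222,829.50.
Option A is cheaper by $222,829.50 − $180,024.65 = $42,804.85.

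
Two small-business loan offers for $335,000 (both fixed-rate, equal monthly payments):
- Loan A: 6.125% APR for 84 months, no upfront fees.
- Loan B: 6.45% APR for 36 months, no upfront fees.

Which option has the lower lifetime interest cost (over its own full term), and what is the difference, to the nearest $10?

Loan A: at 6.125% the monthly rate is 0.0051042, so the payment is 335,000 × 0.0051042 / (1 − 1.0051042^−84) = $4,913.97.
Total interest on Loan A = 84 × $4,913.97 − $335,000 = $77,773.48.
Loan B: monthly rate = 6.45%/12 = 0.0053750; payment = 335,000 × 0.0053750 / (1 − (1+0.0053750)^−36) = $10,259.79.
Total interest on Loan B = 36 × $10,259.79 − $335,000 = $34,352.44.
Loan B is lower by $43,421.04.

Loan B by $43,420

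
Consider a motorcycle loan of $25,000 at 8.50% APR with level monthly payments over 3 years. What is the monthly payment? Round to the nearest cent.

$789.19

Monthly rate = 8.5%/12 = 0.0070833; payment = 25,000 × 0.0070833 / (1 − (1+0.0070833)^−36) = $789.19.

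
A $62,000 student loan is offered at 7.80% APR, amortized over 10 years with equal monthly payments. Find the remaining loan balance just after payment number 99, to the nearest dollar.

With monthly rate i = 7.8%/12 = 0.0065000, the balance after k of n payments is P · [(1+i)^n − (1+i)^k] / [(1+i)^n − 1].
(1+0.0065000)^120 = 2.17597302 and (1+0.0065000)^99 = 1.89917132, so the balance is 62,000 × (2.17597302 − 1.89917132) / (2.17597302 − 1) = $14,593.62.

$14,594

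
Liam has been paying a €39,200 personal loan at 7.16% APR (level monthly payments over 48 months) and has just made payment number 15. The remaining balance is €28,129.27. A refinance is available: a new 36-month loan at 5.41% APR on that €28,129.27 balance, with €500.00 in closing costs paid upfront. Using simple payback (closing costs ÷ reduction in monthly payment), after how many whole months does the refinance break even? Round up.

6 months

Current payment = 39,200 × 7.16%/12 / (1 − (1+0.0059667)^−48) = €941.61.
Refinanced payment = 28,129.27 × 0.0045083 / (1 − (1+0.0045083)^−36) = €848.25.
Monthly savings = €941.61 − €848.25 = €93.36.
Break-even = €500.00 / €93.36 = 5.36 → 6 months.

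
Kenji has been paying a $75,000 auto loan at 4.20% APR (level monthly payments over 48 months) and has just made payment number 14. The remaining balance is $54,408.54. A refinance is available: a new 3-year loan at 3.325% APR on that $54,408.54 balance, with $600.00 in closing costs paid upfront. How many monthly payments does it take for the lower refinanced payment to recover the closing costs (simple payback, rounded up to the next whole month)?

6 months

Current payment = 75,000 × 4.2%/12 / (1 − (1+0.0035000)^−48) = $1,700.15.
Refinanced payment = 54,408.54 × 0.0027708 / (1 − (1+0.0027708)^−36) = $1,590.07.
Monthly savings = $1,700.15 − $1,590.07 = $110.08.
Break-even = $600.00 / $110.08 = 5.45 → 6 months.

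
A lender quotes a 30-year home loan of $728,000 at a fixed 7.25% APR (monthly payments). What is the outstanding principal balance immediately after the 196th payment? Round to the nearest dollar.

With monthly rate i = 7.25%/12 = 0.0060417, the balance after k of n payments is P · [(1+i)^n − (1+i)^k] / [(1+i)^n − 1].
(1+0.0060417)^360 = 8.74477196 and (1+0.0060417)^196 = 3.25633992, so the balance is 728,000 × (8.74477196 − 3.25633992) / (8.74477196 − 1) = $515,906.54.

$515,907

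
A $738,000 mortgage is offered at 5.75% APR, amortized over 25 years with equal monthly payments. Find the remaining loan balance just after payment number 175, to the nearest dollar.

With monthly rate i = 5.75%/12 = 0.0047917, the balance after k of n payments is P · [(1+i)^n − (1+i)^k] / [(1+i)^n − 1].
(1+0.0047917)^300 = 4.19572837 and (1+0.0047917)^175 = 2.30836402, so the balance is 738,000 × (4.19572837 − 2.30836402) / (4.19572837 − 1) = $435,855.22.

$435,855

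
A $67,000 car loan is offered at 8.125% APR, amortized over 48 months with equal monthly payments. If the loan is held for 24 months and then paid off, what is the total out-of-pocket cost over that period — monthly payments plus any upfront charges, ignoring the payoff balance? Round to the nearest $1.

$39,350

At 8.125% the monthly rate is 0.0067708, so the payment is 67,000 × 0.0067708 / (1 − 1.0067708^−48) = $1,639.60.
Total outlay = 24 × $1,639.60 = $39,350.40.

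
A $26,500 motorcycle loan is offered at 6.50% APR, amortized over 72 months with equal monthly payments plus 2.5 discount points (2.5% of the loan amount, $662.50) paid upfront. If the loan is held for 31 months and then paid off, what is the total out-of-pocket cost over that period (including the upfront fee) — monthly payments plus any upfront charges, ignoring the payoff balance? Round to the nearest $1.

Monthly rate = 6.5%/12 = 0.0054167; payment = 26,500 × 0.0054167 / (1 − (1+0.0054167)^−72) = $445.46.
Total outlay = 31 × $445.46 + $662.50 = $14,471.76.

$14,472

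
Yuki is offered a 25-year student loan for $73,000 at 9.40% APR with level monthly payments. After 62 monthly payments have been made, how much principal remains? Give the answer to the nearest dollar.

$68,163

With monthly rate i = 9.4%/12 = 0.0078333, the balance after k of n payments is P · [(1+i)^n − (1+i)^k] / [(1+i)^n − 1].
(1+0.0078333)^300 = 10.38999807 and (1+0.0078333)^62 = 1.62218555, so the balance is 73,000 × (10.38999807 − 1.62218555) / (10.38999807 − 1) = $68,162.99.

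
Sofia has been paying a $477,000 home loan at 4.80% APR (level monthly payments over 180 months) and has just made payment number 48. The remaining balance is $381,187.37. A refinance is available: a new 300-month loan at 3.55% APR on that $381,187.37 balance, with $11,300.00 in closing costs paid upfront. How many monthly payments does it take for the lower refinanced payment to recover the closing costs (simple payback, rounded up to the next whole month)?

7 months

Current payment = 477,000 × 4.8%/12 / (1 − (1+0.0040000)^−180) = $3,722.58.
Refinanced payment = 381,187.37 × 0.0029583 / (1 − (1+0.0029583)^−300) = $1,918.55.
Monthly savings = $3,722.58 − $1,918.55 = $1,804.03.
Break-even = $11,300.00 / $1,804.03 = 6.26 → 7 months.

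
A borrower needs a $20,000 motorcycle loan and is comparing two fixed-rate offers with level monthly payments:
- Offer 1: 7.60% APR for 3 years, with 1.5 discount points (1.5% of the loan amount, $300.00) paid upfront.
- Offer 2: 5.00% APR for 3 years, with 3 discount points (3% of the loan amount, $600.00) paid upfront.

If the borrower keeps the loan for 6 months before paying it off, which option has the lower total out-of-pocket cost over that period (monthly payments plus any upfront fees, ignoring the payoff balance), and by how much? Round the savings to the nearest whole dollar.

Offer 1: monthly rate = 7.6%/12 = 0.0063333; payment = 20,000 × 0.0063333 / (1 − (1+0.0063333)^−36) = $623.04.
Offer 2: monthly rate = 5%/12 = 0.0041667; payment = 20,000 × 0.0041667 / (1 − (1+0.0041667)^−36) = $599.42.
Over 6 months: Offer 1 costs 6 × $623.04 + $300.00 = $4,038.24; Offer 2 costs 6 × $599.42 + $600.00 = $4,196.52.
Offer 1 is cheaper by $4,196.52 − $4,038.24 = $158.28.

Offer 1 by $158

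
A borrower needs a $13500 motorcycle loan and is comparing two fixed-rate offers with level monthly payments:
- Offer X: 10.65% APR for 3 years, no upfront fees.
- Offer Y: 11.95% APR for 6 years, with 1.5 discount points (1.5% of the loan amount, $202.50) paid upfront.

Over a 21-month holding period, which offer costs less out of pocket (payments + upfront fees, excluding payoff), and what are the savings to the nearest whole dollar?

Offer X: monthly rate = 10.65%/12 = 0.0088750; payment = 13,500 × 0.0088750 / (1 − (1+0.0088750)^−36) = $439.74.
Offer Y: at 11.95% the monthly rate is 0.0099583, so the payment is 13,500 × 0.0099583 / (1 − 1.0099583^−72) = $263.58.
Over 21 months: Offer X costs 21 × $439.74 = $9,234.54; Offer Y costs 21 × $263.58 + $202.50 = $5,737.68.
Offer Y is cheaper by $9,234.54 − $5,737.68 = $3,496.86.

Offer Y by $3,497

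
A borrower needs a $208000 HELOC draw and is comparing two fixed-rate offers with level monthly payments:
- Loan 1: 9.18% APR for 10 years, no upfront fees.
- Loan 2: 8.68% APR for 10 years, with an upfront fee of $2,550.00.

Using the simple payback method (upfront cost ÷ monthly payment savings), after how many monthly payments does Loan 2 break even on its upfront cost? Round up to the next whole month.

46 months

Loan 1: monthly rate = 9.18%/12 = 0.0076500; payment = 208,000 × 0.0076500 / (1 − (1+0.0076500)^−120) = $2,655.16.
Loan 2: at 8.68% the monthly rate is 0.0072333, so the payment is 208,000 × 0.0072333 / (1 − 1.0072333^−120) = $2,598.97.
Monthly savings = $2,655.16 − $2,598.97 = $56.19.
Break-even = $2,550.00 / $56.19 = 45.38 → 46 months.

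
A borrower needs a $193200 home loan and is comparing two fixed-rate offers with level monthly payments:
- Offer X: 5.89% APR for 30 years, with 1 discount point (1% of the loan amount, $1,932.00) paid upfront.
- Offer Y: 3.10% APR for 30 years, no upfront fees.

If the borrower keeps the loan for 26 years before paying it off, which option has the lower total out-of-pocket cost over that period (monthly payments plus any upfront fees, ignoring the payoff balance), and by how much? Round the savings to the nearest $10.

Offer Y by $101,680

Offer X: at 5.89% the monthly rate is 0.0049083, so the payment is 193,200 × 0.0049083 / (1 − 1.0049083^−360) = $1,144.70.
Offer Y: at 3.10% the monthly rate is 0.0025833, so the payment is 193,200 × 0.0025833 / (1 − 1.0025833^−360) = $825.00.
Over 312 months: Offer X costs 312 × $1,144.70 + $1,932.00 = $359,078.40; Offer Y costs 312 × $825.00 = $257,400.00.
Offer Y is cheaper by $359,078.40 − $257,400.00 = $101,678.40.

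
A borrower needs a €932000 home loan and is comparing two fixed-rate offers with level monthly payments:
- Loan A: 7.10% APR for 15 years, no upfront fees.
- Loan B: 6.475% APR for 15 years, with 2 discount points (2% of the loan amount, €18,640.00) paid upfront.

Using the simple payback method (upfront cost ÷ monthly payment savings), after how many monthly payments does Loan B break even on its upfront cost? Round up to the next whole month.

Loan A: at 7.10% the monthly rate is 0.0059167, so the payment is 932,000 × 0.0059167 / (1 − 1.0059167^−180) = €8,429.27.
Loan B: at 6.475% the monthly rate is 0.0053958, so the payment is 932,000 × 0.0053958 / (1 − 1.0053958^−180) = €8,105.92.
Monthly savings = €8,429.27 − €8,105.92 = €323.35.
Break-even = €18,640.00 / €323.35 = 57.65 → 58 months.

58 months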